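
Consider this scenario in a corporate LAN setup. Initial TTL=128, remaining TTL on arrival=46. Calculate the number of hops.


Given: initial TTL = 128, received TTL = 46
Hops = initial TTL - received TTL
Hops = 128 - 46 = 82

82


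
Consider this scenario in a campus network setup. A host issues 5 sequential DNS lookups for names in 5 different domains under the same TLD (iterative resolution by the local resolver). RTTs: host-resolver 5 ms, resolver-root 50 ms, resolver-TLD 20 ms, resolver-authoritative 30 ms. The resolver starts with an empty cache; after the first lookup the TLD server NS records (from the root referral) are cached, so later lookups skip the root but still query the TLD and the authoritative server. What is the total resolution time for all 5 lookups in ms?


Lookup 1 (cold cache): local + root + TLD + auth = 5 + 50 + 20 + 30 = 105 ms
Lookups 2..5 (TLD NS cached -> skip root; new domain -> still ask TLD and auth): local + TLD + auth = 5 + 20 + 30 = 55 ms each
Remaining 4 lookups: 4 * 55 = 220 ms
Total = 105 + 220 = 325 ms

325


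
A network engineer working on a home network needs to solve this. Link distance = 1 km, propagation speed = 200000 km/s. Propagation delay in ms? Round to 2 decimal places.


Given: distance = 1 km, speed = 200000 km/s
Delay = distance / speed = 1 / 200000 seconds
Delay in ms = 1 * 1000 / 200000
Delay = 0.0050 ms
Rounded to 2 dp = 0.01 ms

0.01


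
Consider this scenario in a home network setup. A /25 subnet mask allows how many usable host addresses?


Given: subnet mask /25
Host bits = 32 - 25 = 7
Total addresses = 2^7 = 128
Usable hosts = 128 - 2 (network + broadcast) = 126

126


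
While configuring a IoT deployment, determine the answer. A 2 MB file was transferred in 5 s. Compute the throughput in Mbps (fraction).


Given: file = 2 MB, time = 5 s
File in Mb = 2 * 8 = 16 Mb
Throughput = 16 / 5 Mbps
Throughput = 16/5 Mbps

16/5


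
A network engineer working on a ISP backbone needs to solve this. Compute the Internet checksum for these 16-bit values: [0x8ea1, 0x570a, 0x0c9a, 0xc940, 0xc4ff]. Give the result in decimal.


Given words: [0x8ea1, 0x570a, 0x0c9a, 0xc940, 0xc4ff]
Step 1: Sum all words
Raw sum = 36513 + 22282 + 3226 + 51520 + 50431 = 163972
Step 2: Fold carry: (32900 + 2) = 32902
One's complement = ~32902 & 0xFFFF = 32633

32633


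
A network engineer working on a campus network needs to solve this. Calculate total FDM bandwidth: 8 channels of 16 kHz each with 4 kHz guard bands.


Given: 8 channels, 16 kHz each, guard = 4 kHz
Channel bandwidth = 8 * 16 = 128 kHz
Guard bands = 7 gaps * 4 kHz = 28 kHz
Total = 128 + 28 = 156 kHz

156


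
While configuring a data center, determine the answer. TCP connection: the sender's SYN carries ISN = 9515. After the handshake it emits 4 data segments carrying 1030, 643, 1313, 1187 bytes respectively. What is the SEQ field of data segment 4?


The SYN occupies sequence number ISN = 9515, so the first data byte is ISN + 1 = 9516.
SEQ of data segment i = (ISN + 1) + sum of payload sizes of segments 1..i-1.
Segment 1: SEQ = 9516, payload = 1030 bytes
Segment 2: SEQ = 10546, payload = 643 bytes
Segment 3: SEQ = 11189, payload = 1313 bytes
Segment 4: SEQ = 12502, payload = 1187 bytes
SEQ of segment 4 = 9516 + 1030 + 643 + 1313 = 12502

12502


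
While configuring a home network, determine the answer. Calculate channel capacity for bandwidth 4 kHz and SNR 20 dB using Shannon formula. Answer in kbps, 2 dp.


Given: B = 4 kHz, SNR = 20 dB
SNR linear = 10^(20/10) = 100
1 + SNR = 101
log2(101) = 6.6582114828
C = 4 * 1000 * 6.6582114828 = 26632.8459 bps
C = 26.632846 kbps -> 26.63 kbps (2 dp)

26.63


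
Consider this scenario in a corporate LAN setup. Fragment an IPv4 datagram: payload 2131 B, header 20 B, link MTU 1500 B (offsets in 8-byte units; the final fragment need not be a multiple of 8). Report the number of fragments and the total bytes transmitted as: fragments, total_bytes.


Max data per non-final fragment = floor((MTU - header)/8)*8 = floor((1500 - 20)/8)*8 = floor(1480/8)*8 = 1480 B
Final fragment needs no 8-byte alignment: it can carry up to MTU - header = 1480 B
Non-final fragments needed = ceil((payload - 1480) / 1480) = ceil(651/1480) = ceil(0.4399) = 1
Number of fragments = 1 + 1 = 2
Fragment sizes (data): 1 * 1480 B + 651 B (last, 651 <= 1480 OK)
Total bytes sent = payload + n_frags * header = 2131 + 2*20 = 2131 + 40 = 2171 B

2, 2171


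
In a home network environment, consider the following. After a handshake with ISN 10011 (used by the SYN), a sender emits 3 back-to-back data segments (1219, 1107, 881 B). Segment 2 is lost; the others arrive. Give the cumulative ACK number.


SYN uses sequence number 10011; first data byte = ISN + 1 = 10012.
Segment 1: SEQ = 10012, len = 1219 B, covers [10012, 11230]
Segment 2: SEQ = 11231, len = 1107 B, covers [11231, 12337] [LOST]
Segment 3: SEQ = 12338, len = 881 B, covers [12338, 13218]
In-order data received: bytes [10012, 11230] (segments 1..1).
Segment 2 missing -> gap begins at byte 11231; later segments buffered out of order.
Cumulative ACK = next expected in-order byte = 10012 + 1219 = 11231

11231


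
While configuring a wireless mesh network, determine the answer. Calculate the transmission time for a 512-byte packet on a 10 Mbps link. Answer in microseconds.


Given: packet = 512 bytes, bandwidth = 10 Mbps
Packet in bits = 512 * 8 = 4096 bits
Bandwidth = 10 * 10^6 = 10000000 bps
Time = 4096 / 10000000 seconds
Time in us = 4096 * 10^6 / 10000000 = 409.6

409.6


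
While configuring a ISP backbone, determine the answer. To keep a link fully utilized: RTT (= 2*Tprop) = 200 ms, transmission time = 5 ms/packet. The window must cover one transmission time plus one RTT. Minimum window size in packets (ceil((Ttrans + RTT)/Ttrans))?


Given: Ttrans = 5 ms, RTT = 200 ms (= 2 * Tprop, Tprop = 100 ms)
Time until first ACK returns = Ttrans + RTT = 5 + 200 = 205 ms
Need W * Ttrans >= Ttrans + RTT  ->  W >= (Ttrans + RTT) / Ttrans
(Ttrans + RTT) / Ttrans = 205 / 5 = 41
W_min = ceil(41) = 41

41


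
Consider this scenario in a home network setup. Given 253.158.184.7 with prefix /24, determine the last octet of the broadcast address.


Given: IP = 253.158.184.7, prefix = /24
Host bits = 32 - 24 = 8
Network last octet = 7 AND mask = 0
Host part size = 2^8 - 1 = 255
Broadcast last octet = 0 OR 255 = 255

255


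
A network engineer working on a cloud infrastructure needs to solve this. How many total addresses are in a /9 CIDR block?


Given: CIDR prefix /9
Host bits = 32 - 9 = 23
Total addresses = 2^23 = 8388608

8388608


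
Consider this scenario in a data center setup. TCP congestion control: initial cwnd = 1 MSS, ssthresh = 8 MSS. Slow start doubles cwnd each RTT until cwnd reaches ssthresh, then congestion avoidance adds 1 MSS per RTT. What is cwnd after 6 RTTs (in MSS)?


RTT 0: cwnd = 1 MSS (initial)
RTT 1: cwnd = 2 MSS (slow start, doubled)
RTT 2: cwnd = 4 MSS (slow start, doubled)
RTT 3: cwnd = 8 MSS (slow start, doubled)
RTT 4: cwnd = 9 MSS (congestion avoidance, +1)
RTT 5: cwnd = 10 MSS (congestion avoidance, +1)
RTT 6: cwnd = 11 MSS (congestion avoidance, +1)

11


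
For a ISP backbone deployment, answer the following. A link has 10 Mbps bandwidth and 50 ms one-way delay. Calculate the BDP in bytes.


Given: bandwidth = 10 Mbps, delay = 50 ms
BDP in bits = 10 * 10^6 * 50 / 1000
BDP in bits = 500000
BDP in bytes = 500000 / 8 = 62500

62500


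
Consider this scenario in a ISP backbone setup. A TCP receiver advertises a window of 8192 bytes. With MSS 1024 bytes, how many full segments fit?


Given: RWND = 8192 bytes, MSS = 1024 bytes
Full segments = floor(RWND / MSS)
Full segments = floor(8192 / 1024)
Full segments = floor(8.0) = 8

8


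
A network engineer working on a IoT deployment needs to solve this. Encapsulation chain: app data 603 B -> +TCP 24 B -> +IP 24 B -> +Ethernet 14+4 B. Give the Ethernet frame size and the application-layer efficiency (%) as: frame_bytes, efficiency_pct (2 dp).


TCP segment = 603 + 24 = 627 B
IP packet = 627 + 24 = 651 B
Ethernet frame = 651 + 14 + 4 = 669 B
Efficiency = app / frame = 603 / 669 = 0.901345 = 90.1345% -> 90.13% (2 dp)

669, 90.13


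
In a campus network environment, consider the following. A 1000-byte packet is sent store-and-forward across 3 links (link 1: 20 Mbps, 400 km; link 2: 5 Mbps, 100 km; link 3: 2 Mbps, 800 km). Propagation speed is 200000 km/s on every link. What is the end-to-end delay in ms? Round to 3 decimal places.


Packet = 1000 bytes = 8000 bits. Store-and-forward: sum (t_trans + t_prop) per link.
Link 1: t_trans = 8000/(20*10^6) s = 0.4000 ms; t_prop = 400/200000 s = 2.0000 ms; subtotal = 2.4000 ms
Link 2: t_trans = 8000/(5*10^6) s = 1.6000 ms; t_prop = 100/200000 s = 0.5000 ms; subtotal = 2.1000 ms
Link 3: t_trans = 8000/(2*10^6) s = 4.0000 ms; t_prop = 800/200000 s = 4.0000 ms; subtotal = 8.0000 ms
End-to-end = 2.4000 + 2.1000 + 8.0000 = 12.5000 ms -> 12.500 ms (3 dp)

12.500


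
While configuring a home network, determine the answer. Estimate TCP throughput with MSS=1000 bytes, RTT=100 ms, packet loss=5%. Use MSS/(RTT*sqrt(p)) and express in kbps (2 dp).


Given: MSS = 1000 bytes, RTT = 100 ms, loss = 5%
RTT in seconds = 100 / 1000 = 0.1
Loss rate = 5% = 0.05
sqrt(loss) = sqrt(0.05) = 0.223606797750
Throughput (bytes/s) = 1000 / (0.1 * 0.223606797750) = 44721.3595
Throughput (kbps) = 44721.3595 * 8 / 1000 = 357.770876 -> 357.77 kbps (2 dp)

357.77


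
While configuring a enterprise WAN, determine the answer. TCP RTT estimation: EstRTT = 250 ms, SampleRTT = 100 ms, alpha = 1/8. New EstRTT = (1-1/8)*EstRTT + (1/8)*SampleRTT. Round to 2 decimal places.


Given: EstRTT = 250 ms, SampleRTT = 100 ms, alpha = 1/8
New EstRTT = (1 - alpha) * EstRTT + alpha * SampleRTT
(7/8) * 250 = 218.75
(1/8) * 100 = 12.5
New EstRTT = 218.75 + 12.5 = 231.25 ms -> 231.25 ms (2 dp)

231.25


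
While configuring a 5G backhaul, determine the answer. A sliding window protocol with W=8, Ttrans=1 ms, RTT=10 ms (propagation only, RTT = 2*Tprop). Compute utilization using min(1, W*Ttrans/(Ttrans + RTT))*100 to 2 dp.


Given: W = 8, Ttrans = 1 ms, RTT = 10 ms (= 2 * Tprop, Tprop = 5 ms)
Cycle time = Ttrans + RTT = 1 + 10 = 11 ms (first packet sent until its ACK returns)
W * Ttrans = 8 * 1 = 8 ms of sending per cycle
W * Ttrans / (Ttrans + RTT) = 8 / 11 = 0.727273
U = min(1, 0.727273) = 0.727273
U% = 72.73%

72.73


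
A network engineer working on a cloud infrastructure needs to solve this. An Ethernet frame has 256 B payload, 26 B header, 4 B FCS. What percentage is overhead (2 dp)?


Given: payload = 256 B, header = 26 B, trailer = 4 B
Overhead bytes = header + trailer = 26 + 4 = 30
Total frame = payload + overhead = 256 + 30 = 286
Overhead % = 30 / 286 * 100 = 10.4895% -> 10.49% (2 dp)

10.49


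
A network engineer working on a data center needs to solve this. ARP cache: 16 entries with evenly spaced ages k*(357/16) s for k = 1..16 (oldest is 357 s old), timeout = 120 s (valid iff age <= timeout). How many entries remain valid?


Ages are k * 357/16 s for k = 1..16 (spacing = 22.3125 s).
Entry k is valid iff k * 357/16 <= 120 iff k <= 16 * 120 / 357 = 5.3782
n_valid = floor(5.3782) = 5
(n_stale = 16 - 5 = 11)

5


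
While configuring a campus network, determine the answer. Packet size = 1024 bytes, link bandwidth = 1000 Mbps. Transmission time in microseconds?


Given: packet = 1024 bytes, bandwidth = 1000 Mbps
Packet in bits = 1024 * 8 = 8192 bits
Bandwidth = 1000 * 10^6 = 1000000000 bps
Time = 8192 / 1000000000 seconds
Time in us = 8192 * 10^6 / 1000000000 = 8.192

8.192


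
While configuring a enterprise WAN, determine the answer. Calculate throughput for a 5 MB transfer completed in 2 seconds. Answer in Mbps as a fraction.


Given: file = 5 MB, time = 2 s
File in Mb = 5 * 8 = 40 Mb
Throughput = 40 / 2 Mbps
Throughput = 20 Mbps

20


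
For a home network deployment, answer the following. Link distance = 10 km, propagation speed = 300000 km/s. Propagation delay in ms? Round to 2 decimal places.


Given: distance = 10 km, speed = 300000 km/s
Delay = distance / speed = 10 / 300000 seconds
Delay in ms = 10 * 1000 / 300000
Delay = 0.0333 ms
Rounded to 2 dp = 0.03 ms

0.03


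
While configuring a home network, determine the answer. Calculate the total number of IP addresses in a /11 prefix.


Given: CIDR prefix /11
Host bits = 32 - 11 = 21
Total addresses = 2^21 = 2097152

2097152


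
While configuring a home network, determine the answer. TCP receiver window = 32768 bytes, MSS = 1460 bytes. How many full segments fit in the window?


Given: RWND = 32768 bytes, MSS = 1460 bytes
Full segments = floor(RWND / MSS)
Full segments = floor(32768 / 1460)
Full segments = floor(22.4438) = 22

22


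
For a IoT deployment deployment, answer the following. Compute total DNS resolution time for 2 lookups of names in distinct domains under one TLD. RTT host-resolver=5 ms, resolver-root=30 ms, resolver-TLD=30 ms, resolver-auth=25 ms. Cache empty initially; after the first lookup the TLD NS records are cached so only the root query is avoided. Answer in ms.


Lookup 1 (cold cache): local + root + TLD + auth = 5 + 30 + 30 + 25 = 90 ms
Lookups 2..2 (TLD NS cached -> skip root; new domain -> still ask TLD and auth): local + TLD + auth = 5 + 30 + 25 = 60 ms each
Remaining 1 lookups: 1 * 60 = 60 ms
Total = 90 + 60 = 150 ms

150


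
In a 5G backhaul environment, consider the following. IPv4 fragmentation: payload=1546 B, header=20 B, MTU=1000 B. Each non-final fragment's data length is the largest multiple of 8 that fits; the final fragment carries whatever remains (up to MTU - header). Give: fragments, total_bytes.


Max data per non-final fragment = floor((MTU - header)/8)*8 = floor((1000 - 20)/8)*8 = floor(980/8)*8 = 976 B
Final fragment needs no 8-byte alignment: it can carry up to MTU - header = 980 B
Non-final fragments needed = ceil((payload - 980) / 976) = ceil(566/976) = ceil(0.5799) = 1
Number of fragments = 1 + 1 = 2
Fragment sizes (data): 1 * 976 B + 570 B (last, 570 <= 980 OK)
Total bytes sent = payload + n_frags * header = 1546 + 2*20 = 1546 + 40 = 1586 B

2, 1586


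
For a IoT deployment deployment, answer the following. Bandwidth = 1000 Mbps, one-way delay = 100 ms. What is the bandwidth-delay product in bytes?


Given: bandwidth = 1000 Mbps, delay = 100 ms
BDP in bits = 1000 * 10^6 * 100 / 1000
BDP in bits = 100000000
BDP in bytes = 100000000 / 8 = 12500000

12500000


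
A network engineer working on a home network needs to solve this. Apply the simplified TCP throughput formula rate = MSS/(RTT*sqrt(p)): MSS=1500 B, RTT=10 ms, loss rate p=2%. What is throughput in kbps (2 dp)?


Given: MSS = 1500 bytes, RTT = 10 ms, loss = 2%
RTT in seconds = 10 / 1000 = 0.01
Loss rate = 2% = 0.02
sqrt(loss) = sqrt(0.02) = 0.141421356237
Throughput (bytes/s) = 1500 / (0.01 * 0.141421356237) = 1060660.1718
Throughput (kbps) = 1060660.1718 * 8 / 1000 = 8485.281374 -> 8485.28 kbps (2 dp)

8485.28


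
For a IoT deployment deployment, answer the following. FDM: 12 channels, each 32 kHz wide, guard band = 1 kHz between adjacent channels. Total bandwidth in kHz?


Given: 12 channels, 32 kHz each, guard = 1 kHz
Channel bandwidth = 12 * 32 = 384 kHz
Guard bands = 11 gaps * 1 kHz = 11 kHz
Total = 384 + 11 = 395 kHz

395


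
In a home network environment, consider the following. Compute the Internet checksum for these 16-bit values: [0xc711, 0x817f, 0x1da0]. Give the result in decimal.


Given words: [0xc711, 0x817f, 0x1da0]
Step 1: Sum all words
Raw sum = 50961 + 33151 + 7584 = 91696
Step 2: Fold carry: (26160 + 1) = 26161
One's complement = ~26161 & 0xFFFF = 39374

39374


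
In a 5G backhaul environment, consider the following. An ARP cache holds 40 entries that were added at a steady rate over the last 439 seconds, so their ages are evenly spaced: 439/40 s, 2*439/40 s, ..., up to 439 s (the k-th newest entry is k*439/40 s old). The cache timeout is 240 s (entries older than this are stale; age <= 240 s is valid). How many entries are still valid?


Ages are k * 439/40 s for k = 1..40 (spacing = 10.9750 s).
Entry k is valid iff k * 439/40 <= 240 iff k <= 40 * 240 / 439 = 21.8679
n_valid = floor(21.8679) = 21
(n_stale = 40 - 21 = 19)

21


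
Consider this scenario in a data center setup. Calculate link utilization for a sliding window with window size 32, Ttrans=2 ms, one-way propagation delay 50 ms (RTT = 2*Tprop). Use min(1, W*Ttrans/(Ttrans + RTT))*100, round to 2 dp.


Given: W = 32, Ttrans = 2 ms, RTT = 100 ms (= 2 * Tprop, Tprop = 50 ms)
Cycle time = Ttrans + RTT = 2 + 100 = 102 ms (first packet sent until its ACK returns)
W * Ttrans = 32 * 2 = 64 ms of sending per cycle
W * Ttrans / (Ttrans + RTT) = 64 / 102 = 0.627451
U = min(1, 0.627451) = 0.627451
U% = 62.75%

62.75


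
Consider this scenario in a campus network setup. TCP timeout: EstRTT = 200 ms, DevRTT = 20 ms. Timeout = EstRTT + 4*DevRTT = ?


Given: EstRTT = 200 ms, DevRTT = 20 ms
Timeout = EstRTT + 4 * DevRTT
4 * DevRTT = 4 * 20 = 80
Timeout = 200 + 80 = 280 ms

280


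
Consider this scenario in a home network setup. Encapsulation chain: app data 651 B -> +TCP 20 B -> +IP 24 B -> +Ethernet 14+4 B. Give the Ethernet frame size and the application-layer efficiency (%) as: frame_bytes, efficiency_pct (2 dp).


TCP segment = 651 + 20 = 671 B
IP packet = 671 + 24 = 695 B
Ethernet frame = 695 + 14 + 4 = 713 B
Efficiency = app / frame = 651 / 713 = 0.913043 = 91.3043% -> 91.30% (2 dp)

713, 91.30


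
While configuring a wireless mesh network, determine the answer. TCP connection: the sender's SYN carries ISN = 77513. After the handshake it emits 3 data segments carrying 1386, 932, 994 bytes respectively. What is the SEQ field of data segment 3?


The SYN occupies sequence number ISN = 77513, so the first data byte is ISN + 1 = 77514.
SEQ of data segment i = (ISN + 1) + sum of payload sizes of segments 1..i-1.
Segment 1: SEQ = 77514, payload = 1386 bytes
Segment 2: SEQ = 78900, payload = 932 bytes
Segment 3: SEQ = 79832, payload = 994 bytes
SEQ of segment 3 = 77514 + 1386 + 932 = 79832

79832


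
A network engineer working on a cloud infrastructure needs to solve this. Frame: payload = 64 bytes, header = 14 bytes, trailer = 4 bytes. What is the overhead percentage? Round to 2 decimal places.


Given: payload = 64 B, header = 14 B, trailer = 4 B
Overhead bytes = header + trailer = 14 + 4 = 18
Total frame = payload + overhead = 64 + 18 = 82
Overhead % = 18 / 82 * 100 = 21.9512% -> 21.95% (2 dp)

21.95


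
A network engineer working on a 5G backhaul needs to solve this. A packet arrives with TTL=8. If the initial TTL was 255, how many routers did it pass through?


Given: initial TTL = 255, received TTL = 8
Hops = initial TTL - received TTL
Hops = 255 - 8 = 247

247


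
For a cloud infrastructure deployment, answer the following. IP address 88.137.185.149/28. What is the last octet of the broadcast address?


Given: IP = 88.137.185.149, prefix = /28
Host bits = 32 - 28 = 4
Network last octet = 149 AND mask = 144
Host part size = 2^4 - 1 = 15
Broadcast last octet = 144 OR 15 = 159

159


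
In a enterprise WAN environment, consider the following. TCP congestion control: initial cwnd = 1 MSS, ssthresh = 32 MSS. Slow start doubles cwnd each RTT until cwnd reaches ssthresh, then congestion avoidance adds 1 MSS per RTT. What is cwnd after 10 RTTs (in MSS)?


RTT 0: cwnd = 1 MSS (initial)
RTT 1: cwnd = 2 MSS (slow start, doubled)
RTT 2: cwnd = 4 MSS (slow start, doubled)
RTT 3: cwnd = 8 MSS (slow start, doubled)
RTT 4: cwnd = 16 MSS (slow start, doubled)
RTT 5: cwnd = 32 MSS (slow start, doubled)
RTT 6: cwnd = 33 MSS (congestion avoidance, +1)
RTT 7: cwnd = 34 MSS (congestion avoidance, +1)
RTT 8: cwnd = 35 MSS (congestion avoidance, +1)
RTT 9: cwnd = 36 MSS (congestion avoidance, +1)
RTT 10: cwnd = 37 MSS (congestion avoidance, +1)

37


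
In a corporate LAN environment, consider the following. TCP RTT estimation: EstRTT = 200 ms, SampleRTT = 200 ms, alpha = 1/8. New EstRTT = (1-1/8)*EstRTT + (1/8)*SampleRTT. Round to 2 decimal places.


Given: EstRTT = 200 ms, SampleRTT = 200 ms, alpha = 1/8
New EstRTT = (1 - alpha) * EstRTT + alpha * SampleRTT
(7/8) * 200 = 175
(1/8) * 200 = 25
New EstRTT = 175 + 25 = 200 ms -> 200.00 ms (2 dp)

200.00


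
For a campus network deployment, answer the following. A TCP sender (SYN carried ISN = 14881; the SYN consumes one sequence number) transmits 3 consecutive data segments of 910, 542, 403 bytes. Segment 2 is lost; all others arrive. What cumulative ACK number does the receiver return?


SYN uses sequence number 14881; first data byte = ISN + 1 = 14882.
Segment 1: SEQ = 14882, len = 910 B, covers [14882, 15791]
Segment 2: SEQ = 15792, len = 542 B, covers [15792, 16333] [LOST]
Segment 3: SEQ = 16334, len = 403 B, covers [16334, 16736]
In-order data received: bytes [14882, 15791] (segments 1..1).
Segment 2 missing -> gap begins at byte 15792; later segments buffered out of order.
Cumulative ACK = next expected in-order byte = 14882 + 910 = 15792

15792


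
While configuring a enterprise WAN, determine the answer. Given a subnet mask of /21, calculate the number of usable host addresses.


Given: subnet mask /21
Host bits = 32 - 21 = 11
Total addresses = 2^11 = 2048
Usable hosts = 2048 - 2 (network + broadcast) = 2046

2046


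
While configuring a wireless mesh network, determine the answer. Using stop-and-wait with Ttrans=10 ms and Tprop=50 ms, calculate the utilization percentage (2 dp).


Given: Ttrans = 10 ms, Tprop = 50 ms
RTT = 2 * Tprop = 2 * 50 = 100 ms
U = Ttrans / (Ttrans + RTT)
U = 10 / (10 + 100)
U = 10 / 110 = 0.090909
U% = 9.09%

9.09


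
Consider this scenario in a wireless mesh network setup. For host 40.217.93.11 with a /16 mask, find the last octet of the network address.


Given: IP = 40.217.93.11, prefix = /16
Subnet mask = 255.255.0.0
Last octet of IP: 11
Last octet of mask: 0
Network last octet = 11 AND 0 = 0

0


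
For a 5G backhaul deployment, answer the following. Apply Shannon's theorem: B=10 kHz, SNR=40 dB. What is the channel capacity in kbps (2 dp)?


Given: B = 10 kHz, SNR = 40 dB
SNR linear = 10^(40/10) = 10000
1 + SNR = 10001
log2(10001) = 13.2878566418
C = 10 * 1000 * 13.2878566418 = 132878.5664 bps
C = 132.878566 kbps -> 132.88 kbps (2 dp)

132.88


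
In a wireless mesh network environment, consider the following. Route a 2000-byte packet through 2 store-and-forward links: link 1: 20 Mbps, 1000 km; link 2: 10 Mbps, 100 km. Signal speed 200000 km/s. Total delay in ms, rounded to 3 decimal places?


Packet = 2000 bytes = 16000 bits. Store-and-forward: sum (t_trans + t_prop) per link.
Link 1: t_trans = 16000/(20*10^6) s = 0.8000 ms; t_prop = 1000/200000 s = 5.0000 ms; subtotal = 5.8000 ms
Link 2: t_trans = 16000/(10*10^6) s = 1.6000 ms; t_prop = 100/200000 s = 0.5000 ms; subtotal = 2.1000 ms
End-to-end = 5.8000 + 2.1000 = 7.9000 ms -> 7.900 ms (3 dp)

7.900


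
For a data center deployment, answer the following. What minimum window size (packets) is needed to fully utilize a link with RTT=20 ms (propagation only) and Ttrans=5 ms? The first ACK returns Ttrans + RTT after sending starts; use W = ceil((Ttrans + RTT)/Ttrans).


Given: Ttrans = 5 ms, RTT = 20 ms (= 2 * Tprop, Tprop = 10 ms)
Time until first ACK returns = Ttrans + RTT = 5 + 20 = 25 ms
Need W * Ttrans >= Ttrans + RTT  ->  W >= (Ttrans + RTT) / Ttrans
(Ttrans + RTT) / Ttrans = 25 / 5 = 5
W_min = ceil(5) = 5

5


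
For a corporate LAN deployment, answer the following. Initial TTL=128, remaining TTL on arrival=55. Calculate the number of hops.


Given: initial TTL = 128, received TTL = 55
Hops = initial TTL - received TTL
Hops = 128 - 55 = 73

73


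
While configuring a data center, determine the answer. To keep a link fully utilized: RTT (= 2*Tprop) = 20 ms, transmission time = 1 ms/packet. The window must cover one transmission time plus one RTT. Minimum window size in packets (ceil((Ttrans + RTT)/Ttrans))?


Given: Ttrans = 1 ms, RTT = 20 ms (= 2 * Tprop, Tprop = 10 ms)
Time until first ACK returns = Ttrans + RTT = 1 + 20 = 21 ms
Need W * Ttrans >= Ttrans + RTT  ->  W >= (Ttrans + RTT) / Ttrans
(Ttrans + RTT) / Ttrans = 21 / 1 = 21
W_min = ceil(21) = 21

21


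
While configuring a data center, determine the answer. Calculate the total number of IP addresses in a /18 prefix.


Given: CIDR prefix /18
Host bits = 32 - 18 = 14
Total addresses = 2^14 = 16384

16384


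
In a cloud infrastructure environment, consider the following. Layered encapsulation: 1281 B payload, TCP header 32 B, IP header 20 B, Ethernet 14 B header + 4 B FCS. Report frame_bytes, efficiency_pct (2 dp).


TCP segment = 1281 + 32 = 1313 B
IP packet = 1313 + 20 = 1333 B
Ethernet frame = 1333 + 14 + 4 = 1351 B
Efficiency = app / frame = 1281 / 1351 = 0.948187 = 94.8187% -> 94.82% (2 dp)

1351, 94.82


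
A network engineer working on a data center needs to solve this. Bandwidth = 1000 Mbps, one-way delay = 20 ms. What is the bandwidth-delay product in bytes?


Given: bandwidth = 1000 Mbps, delay = 20 ms
BDP in bits = 1000 * 10^6 * 20 / 1000
BDP in bits = 20000000
BDP in bytes = 20000000 / 8 = 2500000

2500000


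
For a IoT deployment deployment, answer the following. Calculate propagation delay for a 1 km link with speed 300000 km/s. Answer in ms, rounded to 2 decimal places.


Given: distance = 1 km, speed = 300000 km/s
Delay = distance / speed = 1 / 300000 seconds
Delay in ms = 1 * 1000 / 300000
Delay = 0.0033 ms
Rounded to 2 dp = 0.00 ms

0.00


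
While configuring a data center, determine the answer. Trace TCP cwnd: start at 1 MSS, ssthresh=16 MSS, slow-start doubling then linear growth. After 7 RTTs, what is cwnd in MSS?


RTT 0: cwnd = 1 MSS (initial)
RTT 1: cwnd = 2 MSS (slow start, doubled)
RTT 2: cwnd = 4 MSS (slow start, doubled)
RTT 3: cwnd = 8 MSS (slow start, doubled)
RTT 4: cwnd = 16 MSS (slow start, doubled)
RTT 5: cwnd = 17 MSS (congestion avoidance, +1)
RTT 6: cwnd = 18 MSS (congestion avoidance, +1)
RTT 7: cwnd = 19 MSS (congestion avoidance, +1)

19


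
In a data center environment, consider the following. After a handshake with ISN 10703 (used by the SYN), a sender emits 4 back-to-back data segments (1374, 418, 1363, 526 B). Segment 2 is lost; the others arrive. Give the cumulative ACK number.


SYN uses sequence number 10703; first data byte = ISN + 1 = 10704.
Segment 1: SEQ = 10704, len = 1374 B, covers [10704, 12077]
Segment 2: SEQ = 12078, len = 418 B, covers [12078, 12495] [LOST]
Segment 3: SEQ = 12496, len = 1363 B, covers [12496, 13858]
Segment 4: SEQ = 13859, len = 526 B, covers [13859, 14384]
In-order data received: bytes [10704, 12077] (segments 1..1).
Segment 2 missing -> gap begins at byte 12078; later segments buffered out of order.
Cumulative ACK = next expected in-order byte = 10704 + 1374 = 12078

12078


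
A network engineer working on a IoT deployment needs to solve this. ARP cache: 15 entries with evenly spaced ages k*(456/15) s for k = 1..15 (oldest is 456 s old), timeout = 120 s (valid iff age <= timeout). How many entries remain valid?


Ages are k * 456/15 s for k = 1..15 (spacing = 30.4000 s).
Entry k is valid iff k * 456/15 <= 120 iff k <= 15 * 120 / 456 = 3.9474
n_valid = floor(3.9474) = 3
(n_stale = 15 - 3 = 12)

3


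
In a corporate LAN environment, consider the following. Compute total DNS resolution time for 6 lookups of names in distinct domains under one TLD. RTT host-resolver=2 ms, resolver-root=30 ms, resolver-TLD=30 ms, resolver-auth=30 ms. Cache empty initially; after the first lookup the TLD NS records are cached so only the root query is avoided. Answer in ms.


Lookup 1 (cold cache): local + root + TLD + auth = 2 + 30 + 30 + 30 = 92 ms
Lookups 2..6 (TLD NS cached -> skip root; new domain -> still ask TLD and auth): local + TLD + auth = 2 + 30 + 30 = 62 ms each
Remaining 5 lookups: 5 * 62 = 310 ms
Total = 92 + 310 = 402 ms

402


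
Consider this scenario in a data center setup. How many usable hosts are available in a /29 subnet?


Given: subnet mask /29
Host bits = 32 - 29 = 3
Total addresses = 2^3 = 8
Usable hosts = 8 - 2 (network + broadcast) = 6

6


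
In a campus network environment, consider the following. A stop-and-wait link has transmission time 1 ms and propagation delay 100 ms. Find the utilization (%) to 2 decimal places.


Given: Ttrans = 1 ms, Tprop = 100 ms
RTT = 2 * Tprop = 2 * 100 = 200 ms
U = Ttrans / (Ttrans + RTT)
U = 1 / (1 + 200)
U = 1 / 201 = 0.004975
U% = 0.50%

0.50


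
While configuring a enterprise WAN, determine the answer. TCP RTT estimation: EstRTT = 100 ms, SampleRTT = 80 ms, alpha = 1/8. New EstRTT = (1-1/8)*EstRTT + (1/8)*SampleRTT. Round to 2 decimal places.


Given: EstRTT = 100 ms, SampleRTT = 80 ms, alpha = 1/8
New EstRTT = (1 - alpha) * EstRTT + alpha * SampleRTT
(7/8) * 100 = 87.5
(1/8) * 80 = 10
New EstRTT = 87.5 + 10 = 97.5 ms -> 97.50 ms (2 dp)

97.50


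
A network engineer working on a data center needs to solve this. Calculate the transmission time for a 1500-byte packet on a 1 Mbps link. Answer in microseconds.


Given: packet = 1500 bytes, bandwidth = 1 Mbps
Packet in bits = 1500 * 8 = 12000 bits
Bandwidth = 1 * 10^6 = 1000000 bps
Time = 12000 / 1000000 seconds
Time in us = 12000 * 10^6 / 1000000 = 12000

12000


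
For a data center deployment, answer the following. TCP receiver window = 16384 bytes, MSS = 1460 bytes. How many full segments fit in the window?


Given: RWND = 16384 bytes, MSS = 1460 bytes
Full segments = floor(RWND / MSS)
Full segments = floor(16384 / 1460)
Full segments = floor(11.2219) = 11

11


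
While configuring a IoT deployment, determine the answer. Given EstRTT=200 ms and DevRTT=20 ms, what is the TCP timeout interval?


Given: EstRTT = 200 ms, DevRTT = 20 ms
Timeout = EstRTT + 4 * DevRTT
4 * DevRTT = 4 * 20 = 80
Timeout = 200 + 80 = 280 ms

280


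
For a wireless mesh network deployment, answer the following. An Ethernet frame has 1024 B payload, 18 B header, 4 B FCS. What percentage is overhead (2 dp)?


Given: payload = 1024 B, header = 18 B, trailer = 4 B
Overhead bytes = header + trailer = 18 + 4 = 22
Total frame = payload + overhead = 1024 + 22 = 1046
Overhead % = 22 / 1046 * 100 = 2.1033% -> 2.10% (2 dp)

2.10


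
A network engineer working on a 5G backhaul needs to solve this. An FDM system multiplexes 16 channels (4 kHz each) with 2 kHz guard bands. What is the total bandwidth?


Given: 16 channels, 4 kHz each, guard = 2 kHz
Channel bandwidth = 16 * 4 = 64 kHz
Guard bands = 15 gaps * 2 kHz = 30 kHz
Total = 64 + 30 = 94 kHz

94


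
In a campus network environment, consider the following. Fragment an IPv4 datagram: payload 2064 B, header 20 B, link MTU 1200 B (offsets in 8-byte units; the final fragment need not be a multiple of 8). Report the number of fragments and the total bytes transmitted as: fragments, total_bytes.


Max data per non-final fragment = floor((MTU - header)/8)*8 = floor((1200 - 20)/8)*8 = floor(1180/8)*8 = 1176 B
Final fragment needs no 8-byte alignment: it can carry up to MTU - header = 1180 B
Non-final fragments needed = ceil((payload - 1180) / 1176) = ceil(884/1176) = ceil(0.7517) = 1
Number of fragments = 1 + 1 = 2
Fragment sizes (data): 1 * 1176 B + 888 B (last, 888 <= 1180 OK)
Total bytes sent = payload + n_frags * header = 2064 + 2*20 = 2064 + 40 = 2104 B

2, 2104


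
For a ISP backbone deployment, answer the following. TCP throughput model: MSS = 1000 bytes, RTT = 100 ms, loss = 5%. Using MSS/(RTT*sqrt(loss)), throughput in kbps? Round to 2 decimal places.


Given: MSS = 1000 bytes, RTT = 100 ms, loss = 5%
RTT in seconds = 100 / 1000 = 0.1
Loss rate = 5% = 0.05
sqrt(loss) = sqrt(0.05) = 0.223606797750
Throughput (bytes/s) = 1000 / (0.1 * 0.223606797750) = 44721.3595
Throughput (kbps) = 44721.3595 * 8 / 1000 = 357.770876 -> 357.77 kbps (2 dp)

357.77


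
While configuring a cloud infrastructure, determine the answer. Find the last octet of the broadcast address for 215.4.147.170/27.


Given: IP = 215.4.147.170, prefix = /27
Host bits = 32 - 27 = 5
Network last octet = 170 AND mask = 160
Host part size = 2^5 - 1 = 31
Broadcast last octet = 160 OR 31 = 191

191


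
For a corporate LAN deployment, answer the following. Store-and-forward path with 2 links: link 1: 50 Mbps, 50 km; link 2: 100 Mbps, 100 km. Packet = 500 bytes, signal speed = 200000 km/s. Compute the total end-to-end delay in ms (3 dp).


Packet = 500 bytes = 4000 bits. Store-and-forward: sum (t_trans + t_prop) per link.
Link 1: t_trans = 4000/(50*10^6) s = 0.0800 ms; t_prop = 50/200000 s = 0.2500 ms; subtotal = 0.3300 ms
Link 2: t_trans = 4000/(100*10^6) s = 0.0400 ms; t_prop = 100/200000 s = 0.5000 ms; subtotal = 0.5400 ms
End-to-end = 0.3300 + 0.5400 = 0.8700 ms -> 0.870 ms (3 dp)

0.870


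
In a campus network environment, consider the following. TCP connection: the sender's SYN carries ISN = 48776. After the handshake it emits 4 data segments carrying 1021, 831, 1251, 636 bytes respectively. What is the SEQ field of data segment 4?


The SYN occupies sequence number ISN = 48776, so the first data byte is ISN + 1 = 48777.
SEQ of data segment i = (ISN + 1) + sum of payload sizes of segments 1..i-1.
Segment 1: SEQ = 48777, payload = 1021 bytes
Segment 2: SEQ = 49798, payload = 831 bytes
Segment 3: SEQ = 50629, payload = 1251 bytes
Segment 4: SEQ = 51880, payload = 636 bytes
SEQ of segment 4 = 48777 + 1021 + 831 + 1251 = 51880

51880


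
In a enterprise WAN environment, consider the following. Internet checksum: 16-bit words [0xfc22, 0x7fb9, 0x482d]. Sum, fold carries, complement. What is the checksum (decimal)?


Given words: [0xfc22, 0x7fb9, 0x482d]
Step 1: Sum all words
Raw sum = 64546 + 32697 + 18477 = 115720
Step 2: Fold carry: (50184 + 1) = 50185
One's complement = ~50185 & 0xFFFF = 15350

15350


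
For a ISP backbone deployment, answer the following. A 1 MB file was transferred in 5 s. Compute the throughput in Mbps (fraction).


Given: file = 1 MB, time = 5 s
File in Mb = 1 * 8 = 8 Mb
Throughput = 8 / 5 Mbps
Throughput = 8/5 Mbps

8/5


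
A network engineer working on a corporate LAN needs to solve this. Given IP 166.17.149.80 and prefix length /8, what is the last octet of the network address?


Given: IP = 166.17.149.80, prefix = /8
Subnet mask = 255.0.0.0
Last octet of IP: 80
Last octet of mask: 0
Network last octet = 80 AND 0 = 0

0


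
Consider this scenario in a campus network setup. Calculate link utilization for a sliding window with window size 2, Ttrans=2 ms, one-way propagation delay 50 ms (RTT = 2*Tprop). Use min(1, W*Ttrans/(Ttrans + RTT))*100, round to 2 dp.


Given: W = 2, Ttrans = 2 ms, RTT = 100 ms (= 2 * Tprop, Tprop = 50 ms)
Cycle time = Ttrans + RTT = 2 + 100 = 102 ms (first packet sent until its ACK returns)
W * Ttrans = 2 * 2 = 4 ms of sending per cycle
W * Ttrans / (Ttrans + RTT) = 4 / 102 = 0.039216
U = min(1, 0.039216) = 0.039216
U% = 3.92%

3.92


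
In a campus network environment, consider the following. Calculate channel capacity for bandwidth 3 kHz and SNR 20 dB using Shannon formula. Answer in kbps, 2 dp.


Given: B = 3 kHz, SNR = 20 dB
SNR linear = 10^(20/10) = 100
1 + SNR = 101
log2(101) = 6.6582114828
C = 3 * 1000 * 6.6582114828 = 19974.6344 bps
C = 19.974634 kbps -> 19.97 kbps (2 dp)

19.97


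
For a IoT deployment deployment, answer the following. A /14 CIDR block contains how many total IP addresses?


Given: CIDR prefix /14
Host bits = 32 - 14 = 18
Total addresses = 2^18 = 262144

262144


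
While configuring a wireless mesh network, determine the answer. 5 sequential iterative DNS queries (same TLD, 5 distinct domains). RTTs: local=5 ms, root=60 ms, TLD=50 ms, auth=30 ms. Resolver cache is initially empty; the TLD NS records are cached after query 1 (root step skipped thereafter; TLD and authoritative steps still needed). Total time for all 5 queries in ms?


Lookup 1 (cold cache): local + root + TLD + auth = 5 + 60 + 50 + 30 = 145 ms
Lookups 2..5 (TLD NS cached -> skip root; new domain -> still ask TLD and auth): local + TLD + auth = 5 + 50 + 30 = 85 ms each
Remaining 4 lookups: 4 * 85 = 340 ms
Total = 145 + 340 = 485 ms

485


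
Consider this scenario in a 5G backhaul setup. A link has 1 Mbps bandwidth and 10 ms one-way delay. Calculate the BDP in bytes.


Given: bandwidth = 1 Mbps, delay = 10 ms
BDP in bits = 1 * 10^6 * 10 / 1000
BDP in bits = 10000
BDP in bytes = 10000 / 8 = 1250

1250


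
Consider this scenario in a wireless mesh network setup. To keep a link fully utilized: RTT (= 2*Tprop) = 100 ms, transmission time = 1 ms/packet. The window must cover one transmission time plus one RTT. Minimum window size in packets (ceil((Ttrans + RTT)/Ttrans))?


Given: Ttrans = 1 ms, RTT = 100 ms (= 2 * Tprop, Tprop = 50 ms)
Time until first ACK returns = Ttrans + RTT = 1 + 100 = 101 ms
Need W * Ttrans >= Ttrans + RTT  ->  W >= (Ttrans + RTT) / Ttrans
(Ttrans + RTT) / Ttrans = 101 / 1 = 101
W_min = ceil(101) = 101

101


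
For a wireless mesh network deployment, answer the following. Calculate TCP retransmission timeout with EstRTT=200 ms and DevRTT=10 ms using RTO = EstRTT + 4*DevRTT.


Given: EstRTT = 200 ms, DevRTT = 10 ms
Timeout = EstRTT + 4 * DevRTT
4 * DevRTT = 4 * 10 = 40
Timeout = 200 + 40 = 240 ms

240


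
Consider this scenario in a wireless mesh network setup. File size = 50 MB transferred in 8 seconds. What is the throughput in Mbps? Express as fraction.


Given: file = 50 MB, time = 8 s
File in Mb = 50 * 8 = 400 Mb
Throughput = 400 / 8 Mbps
Throughput = 50 Mbps

50


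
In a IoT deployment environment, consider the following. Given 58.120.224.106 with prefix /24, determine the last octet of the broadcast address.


Given: IP = 58.120.224.106, prefix = /24
Host bits = 32 - 24 = 8
Network last octet = 106 AND mask = 0
Host part size = 2^8 - 1 = 255
Broadcast last octet = 0 OR 255 = 255

255


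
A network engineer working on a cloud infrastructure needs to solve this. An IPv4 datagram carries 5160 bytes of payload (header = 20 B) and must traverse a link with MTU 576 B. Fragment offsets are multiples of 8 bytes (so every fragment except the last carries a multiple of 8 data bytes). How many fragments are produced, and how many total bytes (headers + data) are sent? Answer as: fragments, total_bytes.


Max data per non-final fragment = floor((MTU - header)/8)*8 = floor((576 - 20)/8)*8 = floor(556/8)*8 = 552 B
Final fragment needs no 8-byte alignment: it can carry up to MTU - header = 556 B
Non-final fragments needed = ceil((payload - 556) / 552) = ceil(4604/552) = ceil(8.3406) = 9
Number of fragments = 9 + 1 = 10
Fragment sizes (data): 9 * 552 B + 192 B (last, 192 <= 556 OK)
Total bytes sent = payload + n_frags * header = 5160 + 10*20 = 5160 + 200 = 5360 B

10, 5360


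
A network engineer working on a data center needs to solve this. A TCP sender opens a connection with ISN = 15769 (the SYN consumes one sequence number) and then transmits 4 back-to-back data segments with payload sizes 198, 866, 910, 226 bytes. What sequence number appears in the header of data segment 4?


The SYN occupies sequence number ISN = 15769, so the first data byte is ISN + 1 = 15770.
SEQ of data segment i = (ISN + 1) + sum of payload sizes of segments 1..i-1.
Segment 1: SEQ = 15770, payload = 198 bytes
Segment 2: SEQ = 15968, payload = 866 bytes
Segment 3: SEQ = 16834, payload = 910 bytes
Segment 4: SEQ = 17744, payload = 226 bytes
SEQ of segment 4 = 15770 + 198 + 866 + 910 = 17744

17744


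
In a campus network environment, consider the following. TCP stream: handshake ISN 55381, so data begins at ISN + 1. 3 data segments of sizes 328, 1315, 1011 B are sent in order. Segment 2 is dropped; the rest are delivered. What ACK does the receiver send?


SYN uses sequence number 55381; first data byte = ISN + 1 = 55382.
Segment 1: SEQ = 55382, len = 328 B, covers [55382, 55709]
Segment 2: SEQ = 55710, len = 1315 B, covers [55710, 57024] [LOST]
Segment 3: SEQ = 57025, len = 1011 B, covers [57025, 58035]
In-order data received: bytes [55382, 55709] (segments 1..1).
Segment 2 missing -> gap begins at byte 55710; later segments buffered out of order.
Cumulative ACK = next expected in-order byte = 55382 + 328 = 55710

55710
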